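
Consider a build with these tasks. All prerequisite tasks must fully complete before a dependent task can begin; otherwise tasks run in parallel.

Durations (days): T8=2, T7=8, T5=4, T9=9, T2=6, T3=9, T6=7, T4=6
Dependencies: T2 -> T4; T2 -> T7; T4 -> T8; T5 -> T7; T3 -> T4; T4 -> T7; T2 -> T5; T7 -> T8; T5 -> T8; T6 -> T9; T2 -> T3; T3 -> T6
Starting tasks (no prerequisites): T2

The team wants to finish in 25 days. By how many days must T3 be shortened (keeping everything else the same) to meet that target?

6

Current finish: 31 days; target: 25.
T3 is on every critical path, so each day cut from T3 cuts the finish by one (this holds down to a finish of 23).
Need 31 − 25 = 6 days off T3 → T3 becomes 3 days, finish becomes 25.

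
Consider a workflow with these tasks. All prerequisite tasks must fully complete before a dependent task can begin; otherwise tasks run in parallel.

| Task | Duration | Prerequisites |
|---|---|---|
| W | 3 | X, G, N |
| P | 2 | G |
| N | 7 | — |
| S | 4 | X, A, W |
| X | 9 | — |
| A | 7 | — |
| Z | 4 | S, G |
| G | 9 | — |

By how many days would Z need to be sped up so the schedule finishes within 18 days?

2

Current finish: 20 days; target: 18.
Z is on every critical path, so each day cut from Z cuts the finish by one (this holds down to a finish of 17).
Need 20 − 18 = 2 days off Z → Z becomes 2 days, finish becomes 18.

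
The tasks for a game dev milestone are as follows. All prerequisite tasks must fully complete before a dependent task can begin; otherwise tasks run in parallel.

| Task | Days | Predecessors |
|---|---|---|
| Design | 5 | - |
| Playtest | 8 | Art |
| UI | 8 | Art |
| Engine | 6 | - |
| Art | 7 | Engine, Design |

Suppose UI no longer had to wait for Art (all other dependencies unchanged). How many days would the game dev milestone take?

With the dependency in place, Engine→Art→UI = 6+7+8 = 21 sets the finish at 21 days.
Without Art→UI, UI's earliest start moves from 13 to 0.
After: Engine→Art→Playtest = 6+7+8 = 21 → 21 days.

21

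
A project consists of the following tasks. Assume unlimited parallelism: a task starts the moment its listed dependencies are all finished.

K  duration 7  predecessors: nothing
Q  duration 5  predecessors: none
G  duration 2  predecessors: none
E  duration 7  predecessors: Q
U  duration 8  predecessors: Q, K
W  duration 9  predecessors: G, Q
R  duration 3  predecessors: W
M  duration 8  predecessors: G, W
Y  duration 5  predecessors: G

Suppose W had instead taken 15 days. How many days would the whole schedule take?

Critical path before the change: Q→W→M = 5+9+8 = 22 giving 22 days.
W is on the critical path; changing it to 15 makes that path 28 days.
No other chain overtakes it, so the finish is 28 days.

28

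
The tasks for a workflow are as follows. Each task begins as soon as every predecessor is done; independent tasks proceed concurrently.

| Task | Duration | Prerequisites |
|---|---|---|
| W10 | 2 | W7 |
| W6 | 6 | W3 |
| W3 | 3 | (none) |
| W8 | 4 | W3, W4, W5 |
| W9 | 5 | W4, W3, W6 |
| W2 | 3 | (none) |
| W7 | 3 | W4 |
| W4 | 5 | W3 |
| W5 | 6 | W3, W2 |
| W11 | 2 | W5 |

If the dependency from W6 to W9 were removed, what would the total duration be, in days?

13

Before: longest chain W3→W6→W9 = 3+6+5 = 14, finish 14.
Without W6→W9, W9's earliest start moves from 9 to 8.
The longest chain is now W2→W5→W8 = 3+6+4 = 13, so the project takes 13 days.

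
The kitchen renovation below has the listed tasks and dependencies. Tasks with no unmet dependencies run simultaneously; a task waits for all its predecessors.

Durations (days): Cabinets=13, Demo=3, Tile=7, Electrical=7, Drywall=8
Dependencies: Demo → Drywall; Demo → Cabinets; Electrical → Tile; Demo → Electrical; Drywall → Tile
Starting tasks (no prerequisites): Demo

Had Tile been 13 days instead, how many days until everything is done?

24

As given, the longest chain is Demo→Drywall→Tile = 3+8+7 = 18, so the finish is 18 days.
Since Tile is critical, the +6 change carries straight to that chain (now 24 days).
No other chain overtakes it, so the finish is 24 days.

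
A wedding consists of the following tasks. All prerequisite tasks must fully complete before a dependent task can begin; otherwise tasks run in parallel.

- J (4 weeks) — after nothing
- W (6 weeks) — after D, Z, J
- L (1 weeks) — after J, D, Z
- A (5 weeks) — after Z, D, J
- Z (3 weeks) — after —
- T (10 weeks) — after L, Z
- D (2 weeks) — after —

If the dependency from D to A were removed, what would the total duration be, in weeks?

Before: longest chain J→L→T = 4+1+10 = 15, finish 15.
Dropping D→A doesn't change A's earliest start (4); another predecessor still binds.
The longest chain is now J→L→T = 4+1+10 = 15, so the wedding takes 15 weeks.

15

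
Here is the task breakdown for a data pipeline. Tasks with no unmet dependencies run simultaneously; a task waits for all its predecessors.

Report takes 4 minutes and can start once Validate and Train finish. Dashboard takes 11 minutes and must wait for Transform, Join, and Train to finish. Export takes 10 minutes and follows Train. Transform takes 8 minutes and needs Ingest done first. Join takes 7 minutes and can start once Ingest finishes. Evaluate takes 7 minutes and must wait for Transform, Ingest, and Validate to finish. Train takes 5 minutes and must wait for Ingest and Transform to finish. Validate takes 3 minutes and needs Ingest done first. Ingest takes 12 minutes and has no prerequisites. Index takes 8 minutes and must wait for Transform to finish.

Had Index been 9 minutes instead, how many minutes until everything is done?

36

As given, the longest chain is Ingest→Transform→Train→Dashboard = 12+8+5+11 = 36, so the finish is 36 minutes.
Index has 8 minutes of float (longest path through it is 28).
That remains the longest chain; total 36 minutes.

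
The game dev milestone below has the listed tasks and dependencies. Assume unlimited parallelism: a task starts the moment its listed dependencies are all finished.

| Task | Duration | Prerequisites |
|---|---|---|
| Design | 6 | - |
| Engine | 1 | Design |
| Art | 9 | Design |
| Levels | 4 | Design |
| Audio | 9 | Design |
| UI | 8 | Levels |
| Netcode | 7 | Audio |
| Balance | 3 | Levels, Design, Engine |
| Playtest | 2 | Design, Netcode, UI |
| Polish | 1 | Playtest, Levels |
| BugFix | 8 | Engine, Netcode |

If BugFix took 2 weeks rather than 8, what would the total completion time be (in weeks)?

25

Actual critical path: Design→Audio→Netcode→BugFix = 6+9+7+8 = 30 ⇒ 30 weeks.
BugFix is on the critical path; changing it to 2 makes that path 24 weeks.
The binding chain switches to Design→Audio→Netcode→Playtest→Polish = 6+9+7+2+1 = 25; finish 25 weeks.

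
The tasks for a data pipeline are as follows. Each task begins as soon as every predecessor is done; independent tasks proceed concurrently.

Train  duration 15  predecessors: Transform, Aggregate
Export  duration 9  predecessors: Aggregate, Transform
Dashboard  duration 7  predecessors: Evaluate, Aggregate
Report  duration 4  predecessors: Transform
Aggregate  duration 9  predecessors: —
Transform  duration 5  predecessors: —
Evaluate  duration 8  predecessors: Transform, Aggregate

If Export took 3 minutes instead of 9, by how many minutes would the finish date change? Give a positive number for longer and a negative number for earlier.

The binding path is Aggregate→Train = 9+15 = 24; finish at 24 minutes.
Export is off the critical path — its longest chain is 18 minutes, giving 6 of slack.
No other chain overtakes it, so the finish is 24 minutes.
Change in finish: 24 − 24 = +0 minutes.

0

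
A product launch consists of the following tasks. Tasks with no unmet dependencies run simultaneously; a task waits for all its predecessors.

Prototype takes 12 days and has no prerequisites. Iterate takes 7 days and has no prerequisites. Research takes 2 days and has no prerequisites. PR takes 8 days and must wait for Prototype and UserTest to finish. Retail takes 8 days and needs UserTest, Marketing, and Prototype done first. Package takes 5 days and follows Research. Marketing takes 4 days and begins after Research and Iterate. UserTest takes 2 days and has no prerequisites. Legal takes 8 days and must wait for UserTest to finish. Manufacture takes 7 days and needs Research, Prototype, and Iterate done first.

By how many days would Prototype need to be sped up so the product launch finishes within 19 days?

Current finish: 20 days; target: 19.
Prototype is on every critical path, so each day cut from Prototype cuts the finish by one (this holds down to a finish of 19).
Need 20 − 19 = 1 day off Prototype → Prototype becomes 11 days, finish becomes 19.

1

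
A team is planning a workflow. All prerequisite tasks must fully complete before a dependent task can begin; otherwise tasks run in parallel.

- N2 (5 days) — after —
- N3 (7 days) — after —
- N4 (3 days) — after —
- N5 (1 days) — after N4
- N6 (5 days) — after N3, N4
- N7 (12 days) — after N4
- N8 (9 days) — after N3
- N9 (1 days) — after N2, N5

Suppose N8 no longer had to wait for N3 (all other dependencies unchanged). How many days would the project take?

Original critical path: N3→N8 = 7+9 = 16 ⇒ 16 days.
Without N3→N8, N8's earliest start moves from 7 to 0.
After: N4→N7 = 3+12 = 15 → 15 days.

15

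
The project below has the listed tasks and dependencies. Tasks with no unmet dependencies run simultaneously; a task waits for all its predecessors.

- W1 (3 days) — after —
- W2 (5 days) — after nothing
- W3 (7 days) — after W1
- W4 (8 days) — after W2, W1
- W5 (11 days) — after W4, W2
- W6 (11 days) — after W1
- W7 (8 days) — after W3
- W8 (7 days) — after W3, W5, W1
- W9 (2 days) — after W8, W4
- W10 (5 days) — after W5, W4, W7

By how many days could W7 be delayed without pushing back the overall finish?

Critical path: W2→W4→W5→W8→W9 = 5+8+11+7+2 = 33, so the finish is 33 days.
W7 finishes as early as 18 and must finish by 28.
So W7 can slip 28 − 18 = 10 days.

10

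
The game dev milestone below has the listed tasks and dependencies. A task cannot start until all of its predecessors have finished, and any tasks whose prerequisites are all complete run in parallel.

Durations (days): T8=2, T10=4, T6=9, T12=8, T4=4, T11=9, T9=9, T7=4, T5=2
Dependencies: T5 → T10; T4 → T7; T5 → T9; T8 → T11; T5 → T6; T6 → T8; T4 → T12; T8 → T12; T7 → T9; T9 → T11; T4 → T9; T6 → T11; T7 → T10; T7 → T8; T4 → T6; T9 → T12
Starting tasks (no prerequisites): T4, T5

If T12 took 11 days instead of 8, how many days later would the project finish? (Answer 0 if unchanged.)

Actual critical path: T4→T7→T9→T11 = 4+4+9+9 = 26 ⇒ 26 days.
T12 is off the critical path — its longest chain is 25 days, giving 1 of slack.
The binding chain switches to T4→T7→T9→T12 = 4+4+9+11 = 28; finish 28 days.
Change in finish: 28 − 26 = +2 days.

2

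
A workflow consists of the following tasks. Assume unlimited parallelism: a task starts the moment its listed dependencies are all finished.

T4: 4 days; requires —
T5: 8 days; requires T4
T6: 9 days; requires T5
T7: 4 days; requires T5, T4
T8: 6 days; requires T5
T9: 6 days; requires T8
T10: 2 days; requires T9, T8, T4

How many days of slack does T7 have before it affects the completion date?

10

T4→T5→T8→T9→T10 = 4+8+6+6+2 = 26 sets the makespan at 26 days.
The longest chain containing T7 totals 16 days.
Float = 26 − 16 = 10.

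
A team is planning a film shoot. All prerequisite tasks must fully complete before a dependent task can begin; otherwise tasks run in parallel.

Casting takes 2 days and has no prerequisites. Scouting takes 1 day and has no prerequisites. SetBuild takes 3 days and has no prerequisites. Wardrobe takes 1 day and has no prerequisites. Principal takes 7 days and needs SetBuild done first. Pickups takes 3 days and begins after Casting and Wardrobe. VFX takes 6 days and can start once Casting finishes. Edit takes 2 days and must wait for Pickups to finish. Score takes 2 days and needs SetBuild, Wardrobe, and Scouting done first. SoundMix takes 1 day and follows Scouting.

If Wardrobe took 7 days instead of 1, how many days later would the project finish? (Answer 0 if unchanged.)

Baseline: SetBuild→Principal = 3+7 = 10 → 10 days.
Wardrobe is off the critical path — its longest chain is 6 days, giving 4 of slack.
New critical path: Wardrobe→Pickups→Edit = 7+3+2 = 12 ⇒ 12 days.
Change in finish: 12 − 10 = +2 days.

2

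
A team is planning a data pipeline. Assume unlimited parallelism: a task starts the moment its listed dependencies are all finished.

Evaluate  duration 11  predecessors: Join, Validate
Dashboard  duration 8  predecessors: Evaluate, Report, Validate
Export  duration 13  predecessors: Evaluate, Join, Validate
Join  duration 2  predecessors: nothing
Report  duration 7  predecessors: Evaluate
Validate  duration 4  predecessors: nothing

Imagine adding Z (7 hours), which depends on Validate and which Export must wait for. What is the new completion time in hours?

Originally the data pipeline takes 30 hours.
With Z inserted, Export now waits for max(Evaluate, Join, Validate, Z).
New critical path: Validate→Evaluate→Report→Dashboard = 4+11+7+8 = 30 ⇒ 30 hours.

30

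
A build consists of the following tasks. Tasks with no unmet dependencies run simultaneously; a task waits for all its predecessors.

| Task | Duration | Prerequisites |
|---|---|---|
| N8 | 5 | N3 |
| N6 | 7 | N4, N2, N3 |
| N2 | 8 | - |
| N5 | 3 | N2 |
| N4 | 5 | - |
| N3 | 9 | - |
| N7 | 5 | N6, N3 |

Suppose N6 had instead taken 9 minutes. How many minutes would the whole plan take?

Baseline: N3→N6→N7 = 9+7+5 = 21 → 21 minutes.
Since N6 is critical, the +2 change carries straight to that chain (now 23 minutes).
The critical path is still N3→N6→N7; finish is now 23 minutes.

23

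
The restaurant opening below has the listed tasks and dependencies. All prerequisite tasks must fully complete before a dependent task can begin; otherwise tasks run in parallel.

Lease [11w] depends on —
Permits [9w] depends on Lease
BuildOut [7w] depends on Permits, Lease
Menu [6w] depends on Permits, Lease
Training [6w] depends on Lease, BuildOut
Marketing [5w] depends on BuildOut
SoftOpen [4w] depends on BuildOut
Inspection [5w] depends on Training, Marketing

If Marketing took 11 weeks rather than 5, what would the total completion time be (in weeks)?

43

Actual critical path: Lease→Permits→BuildOut→Training→Inspection = 11+9+7+6+5 = 38 ⇒ 38 weeks.
Marketing is off the critical path — its longest chain is 37 weeks, giving 1 of slack.
New critical path: Lease→Permits→BuildOut→Marketing→Inspection = 11+9+7+11+5 = 43 ⇒ 43 weeks.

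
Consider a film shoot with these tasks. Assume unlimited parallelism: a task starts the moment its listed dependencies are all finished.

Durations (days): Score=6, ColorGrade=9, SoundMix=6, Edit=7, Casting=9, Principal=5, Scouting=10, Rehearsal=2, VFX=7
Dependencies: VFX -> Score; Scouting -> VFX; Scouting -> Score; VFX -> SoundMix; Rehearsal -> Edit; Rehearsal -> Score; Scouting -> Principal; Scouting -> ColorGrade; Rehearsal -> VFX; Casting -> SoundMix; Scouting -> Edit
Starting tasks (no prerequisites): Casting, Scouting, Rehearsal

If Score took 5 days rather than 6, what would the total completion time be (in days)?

23

Baseline: Scouting→VFX→Score = 10+7+6 = 23 → 23 days.
Since Score is critical, the -1 change carries straight to that chain (now 22 days).
The binding chain switches to Scouting→VFX→SoundMix = 10+7+6 = 23; finish 23 days.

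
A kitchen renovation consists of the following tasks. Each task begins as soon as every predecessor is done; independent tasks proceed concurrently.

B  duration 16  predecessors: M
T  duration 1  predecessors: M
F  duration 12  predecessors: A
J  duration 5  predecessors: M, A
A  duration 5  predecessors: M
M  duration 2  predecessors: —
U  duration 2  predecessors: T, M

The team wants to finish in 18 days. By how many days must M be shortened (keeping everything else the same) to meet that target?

Current finish: 19 days; target: 18.
M is on every critical path, so each day cut from M cuts the finish by one (this holds down to a finish of 18).
Need 19 − 18 = 1 day off M → M becomes 1 day, finish becomes 18.

1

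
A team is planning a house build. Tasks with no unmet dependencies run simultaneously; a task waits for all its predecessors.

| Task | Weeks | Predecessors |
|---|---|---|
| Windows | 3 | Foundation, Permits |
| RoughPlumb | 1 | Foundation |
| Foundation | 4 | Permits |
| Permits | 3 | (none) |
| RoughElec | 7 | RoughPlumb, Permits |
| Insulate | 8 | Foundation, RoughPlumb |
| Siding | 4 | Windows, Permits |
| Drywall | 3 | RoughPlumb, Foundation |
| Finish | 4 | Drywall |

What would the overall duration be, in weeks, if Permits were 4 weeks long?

17

Critical path before the change: Permits→Foundation→RoughPlumb→Insulate = 3+4+1+8 = 16 giving 16 weeks.
Permits lies on that path, so at 4 weeks the path becomes 17 weeks.
No other chain overtakes it, so the finish is 17 weeks.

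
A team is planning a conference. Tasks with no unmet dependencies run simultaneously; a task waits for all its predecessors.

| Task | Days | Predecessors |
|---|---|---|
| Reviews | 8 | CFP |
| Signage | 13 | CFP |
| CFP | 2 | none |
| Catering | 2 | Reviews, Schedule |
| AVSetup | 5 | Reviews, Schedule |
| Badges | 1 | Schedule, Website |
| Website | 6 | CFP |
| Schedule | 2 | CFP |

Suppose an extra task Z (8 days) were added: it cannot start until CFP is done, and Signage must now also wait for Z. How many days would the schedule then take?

Originally the schedule takes 15 days.
With Z inserted, Signage now waits for max(CFP, Z).
New critical path: CFP→Z→Signage = 2+8+13 = 23 ⇒ 23 days.

23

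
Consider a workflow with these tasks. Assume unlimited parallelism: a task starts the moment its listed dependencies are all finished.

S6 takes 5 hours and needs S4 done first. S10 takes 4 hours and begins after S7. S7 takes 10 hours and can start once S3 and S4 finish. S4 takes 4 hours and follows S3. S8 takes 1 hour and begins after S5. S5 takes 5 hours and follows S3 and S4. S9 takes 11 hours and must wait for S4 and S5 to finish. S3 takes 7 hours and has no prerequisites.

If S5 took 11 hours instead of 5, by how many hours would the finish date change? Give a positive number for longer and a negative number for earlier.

As given, the longest chain is S3→S4→S5→S9 = 7+4+5+11 = 27, so the finish is 27 hours.
S5 lies on that path, so at 11 hours the path becomes 33 hours.
The critical path is still S3→S4→S5→S9; finish is now 33 hours.
Change in finish: 33 − 27 = +6 hours.

6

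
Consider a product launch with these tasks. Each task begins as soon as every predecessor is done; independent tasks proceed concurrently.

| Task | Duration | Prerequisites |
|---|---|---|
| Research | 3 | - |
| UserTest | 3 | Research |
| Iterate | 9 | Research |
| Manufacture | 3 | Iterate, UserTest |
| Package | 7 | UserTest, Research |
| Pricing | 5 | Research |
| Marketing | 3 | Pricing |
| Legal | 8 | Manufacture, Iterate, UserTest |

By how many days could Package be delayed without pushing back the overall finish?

Critical path: Research→Iterate→Manufacture→Legal = 3+9+3+8 = 23, so the finish is 23 days.
The longest chain containing Package totals 13 days.
So Package can slip 23 − 13 = 10 days.

10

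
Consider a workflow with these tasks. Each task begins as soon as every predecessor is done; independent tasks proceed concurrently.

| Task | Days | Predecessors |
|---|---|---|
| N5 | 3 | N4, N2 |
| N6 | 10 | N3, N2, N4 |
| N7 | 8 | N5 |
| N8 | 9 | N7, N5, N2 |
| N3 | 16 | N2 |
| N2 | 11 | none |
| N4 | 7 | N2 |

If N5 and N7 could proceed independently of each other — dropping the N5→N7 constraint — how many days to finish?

Before: longest chain N2→N4→N5→N7→N8 = 11+7+3+8+9 = 38, finish 38.
Without N5→N7, N7's earliest start moves from 21 to 0.
New critical path: N2→N3→N6 = 11+16+10 = 37 ⇒ 37 days.

37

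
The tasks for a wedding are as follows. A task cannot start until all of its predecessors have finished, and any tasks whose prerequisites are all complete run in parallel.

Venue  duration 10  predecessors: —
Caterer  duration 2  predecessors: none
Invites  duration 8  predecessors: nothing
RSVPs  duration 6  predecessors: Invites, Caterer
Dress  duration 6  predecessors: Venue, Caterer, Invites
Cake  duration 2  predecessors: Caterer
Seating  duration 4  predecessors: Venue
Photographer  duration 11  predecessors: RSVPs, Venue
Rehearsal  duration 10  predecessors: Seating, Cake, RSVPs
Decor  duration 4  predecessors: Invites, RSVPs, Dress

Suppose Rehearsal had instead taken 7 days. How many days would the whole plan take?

The binding path is Invites→RSVPs→Photographer = 8+6+11 = 25; finish at 25 days.
Rehearsal has 1 day of float (longest path through it is 24).
No other chain overtakes it, so the finish is 25 days.

25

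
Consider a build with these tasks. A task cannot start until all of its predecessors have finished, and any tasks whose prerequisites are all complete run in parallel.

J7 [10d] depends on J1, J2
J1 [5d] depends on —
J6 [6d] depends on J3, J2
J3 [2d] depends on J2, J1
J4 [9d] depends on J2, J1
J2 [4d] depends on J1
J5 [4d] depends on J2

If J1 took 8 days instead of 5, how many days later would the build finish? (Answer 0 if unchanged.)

3

Baseline: J1→J2→J7 = 5+4+10 = 19 → 19 days.
Since J1 is critical, the +3 change carries straight to that chain (now 22 days).
That remains the longest chain; total 22 days.
Change in finish: 22 − 19 = +3 days.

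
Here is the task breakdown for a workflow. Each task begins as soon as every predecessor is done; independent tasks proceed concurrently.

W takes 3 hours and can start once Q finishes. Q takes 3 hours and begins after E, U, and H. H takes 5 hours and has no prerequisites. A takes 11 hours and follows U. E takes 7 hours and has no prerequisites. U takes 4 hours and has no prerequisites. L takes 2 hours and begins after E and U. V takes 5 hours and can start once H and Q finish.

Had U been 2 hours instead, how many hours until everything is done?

The binding path is U→A = 4+11 = 15; finish at 15 hours.
Since U is critical, the -2 change carries straight to that chain (now 13 hours).
New critical path: E→Q→V = 7+3+5 = 15 ⇒ 15 hours.

15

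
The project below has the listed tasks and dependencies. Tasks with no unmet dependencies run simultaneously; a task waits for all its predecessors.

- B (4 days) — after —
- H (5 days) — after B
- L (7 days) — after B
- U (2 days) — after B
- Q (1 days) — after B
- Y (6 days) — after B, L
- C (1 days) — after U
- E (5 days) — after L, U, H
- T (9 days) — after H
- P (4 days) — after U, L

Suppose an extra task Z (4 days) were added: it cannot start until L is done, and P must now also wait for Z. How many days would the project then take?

Originally the project takes 18 days.
With Z inserted, P now waits for max(U, L, Z).
New critical path: B→L→Z→P = 4+7+4+4 = 19 ⇒ 19 days.

19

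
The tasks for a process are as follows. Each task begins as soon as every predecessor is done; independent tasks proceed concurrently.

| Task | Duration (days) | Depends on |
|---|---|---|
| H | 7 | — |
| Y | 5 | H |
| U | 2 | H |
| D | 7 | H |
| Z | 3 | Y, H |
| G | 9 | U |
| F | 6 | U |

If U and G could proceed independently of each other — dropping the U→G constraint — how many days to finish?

15

Original critical path: H→U→G = 7+2+9 = 18 ⇒ 18 days.
Without U→G, G's earliest start moves from 9 to 0.
After: H→Y→Z = 7+5+3 = 15 → 15 days.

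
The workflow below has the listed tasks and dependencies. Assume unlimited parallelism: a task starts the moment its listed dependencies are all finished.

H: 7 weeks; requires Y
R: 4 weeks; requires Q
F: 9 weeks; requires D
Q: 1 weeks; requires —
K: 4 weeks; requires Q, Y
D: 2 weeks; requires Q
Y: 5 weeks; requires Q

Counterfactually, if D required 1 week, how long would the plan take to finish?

The binding path is Q→Y→H = 1+5+7 = 13; finish at 13 weeks.
D has 1 week of float (longest path through it is 12).
That remains the longest chain; total 13 weeks.

13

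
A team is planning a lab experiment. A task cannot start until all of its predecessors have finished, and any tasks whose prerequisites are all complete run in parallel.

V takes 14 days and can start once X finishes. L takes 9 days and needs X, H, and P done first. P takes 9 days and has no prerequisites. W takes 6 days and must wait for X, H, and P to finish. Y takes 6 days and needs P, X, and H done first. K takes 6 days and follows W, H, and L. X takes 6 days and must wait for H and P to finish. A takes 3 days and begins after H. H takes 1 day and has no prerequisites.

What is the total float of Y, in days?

Critical path: P→X→L→K = 9+6+9+6 = 30, so the finish is 30 days.
Y finishes as early as 21 and must finish by 30.
Slack of Y = 24 − 15 = 9 days.

9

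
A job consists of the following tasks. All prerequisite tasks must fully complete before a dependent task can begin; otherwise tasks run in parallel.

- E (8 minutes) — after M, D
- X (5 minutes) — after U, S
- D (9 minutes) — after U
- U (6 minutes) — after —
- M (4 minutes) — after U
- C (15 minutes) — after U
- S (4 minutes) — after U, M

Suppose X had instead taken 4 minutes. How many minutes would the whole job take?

Critical path before the change: U→D→E = 6+9+8 = 23 giving 23 minutes.
X is off the critical path — its longest chain is 19 minutes, giving 4 of slack.
That remains the longest chain; total 23 minutes.

23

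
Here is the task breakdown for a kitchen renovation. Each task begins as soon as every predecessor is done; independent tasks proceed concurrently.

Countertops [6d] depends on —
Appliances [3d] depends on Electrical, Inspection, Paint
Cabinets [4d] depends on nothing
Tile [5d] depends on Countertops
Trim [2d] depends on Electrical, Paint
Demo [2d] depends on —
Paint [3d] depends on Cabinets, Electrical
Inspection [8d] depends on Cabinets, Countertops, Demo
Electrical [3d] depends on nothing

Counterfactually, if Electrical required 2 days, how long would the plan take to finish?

17

Actual critical path: Countertops→Inspection→Appliances = 6+8+3 = 17 ⇒ 17 days.
Electrical is off the critical path — its longest chain is 9 days, giving 8 of slack.
No other chain overtakes it, so the finish is 17 days.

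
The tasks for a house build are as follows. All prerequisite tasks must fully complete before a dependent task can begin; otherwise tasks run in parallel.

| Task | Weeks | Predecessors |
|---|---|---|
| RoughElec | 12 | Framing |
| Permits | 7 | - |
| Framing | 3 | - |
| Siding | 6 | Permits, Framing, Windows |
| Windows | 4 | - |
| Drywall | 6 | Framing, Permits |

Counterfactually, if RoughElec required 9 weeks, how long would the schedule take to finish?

Critical path before the change: Framing→RoughElec = 3+12 = 15 giving 15 weeks.
RoughElec lies on that path, so at 9 weeks the path becomes 12 weeks.
The binding chain switches to Permits→Drywall = 7+6 = 13; finish 13 weeks.

13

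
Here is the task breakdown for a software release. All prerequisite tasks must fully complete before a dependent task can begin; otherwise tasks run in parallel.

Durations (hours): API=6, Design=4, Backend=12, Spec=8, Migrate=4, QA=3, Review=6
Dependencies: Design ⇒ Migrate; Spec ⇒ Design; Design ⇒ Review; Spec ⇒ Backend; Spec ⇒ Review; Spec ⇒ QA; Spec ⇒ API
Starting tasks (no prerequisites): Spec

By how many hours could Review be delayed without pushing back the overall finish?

2

Critical path: Spec→Backend = 8+12 = 20, so the finish is 20 hours.
Longest path through Review: 18 hours (earliest finish 18, latest finish 20).
Slack of Review = 14 − 12 = 2 hours.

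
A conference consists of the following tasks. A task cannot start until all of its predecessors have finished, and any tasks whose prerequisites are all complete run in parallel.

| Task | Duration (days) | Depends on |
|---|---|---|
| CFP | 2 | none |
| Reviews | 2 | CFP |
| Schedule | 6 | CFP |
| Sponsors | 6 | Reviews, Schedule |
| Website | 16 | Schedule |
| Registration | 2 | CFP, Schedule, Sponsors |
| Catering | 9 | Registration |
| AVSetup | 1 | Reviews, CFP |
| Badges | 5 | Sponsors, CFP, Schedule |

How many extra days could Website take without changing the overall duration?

CFP→Schedule→Sponsors→Registration→Catering = 2+6+6+2+9 = 25 sets the makespan at 25 days.
Longest path through Website: 24 days (earliest finish 24, latest finish 25).
Slack of Website = 9 − 8 = 1 day.

1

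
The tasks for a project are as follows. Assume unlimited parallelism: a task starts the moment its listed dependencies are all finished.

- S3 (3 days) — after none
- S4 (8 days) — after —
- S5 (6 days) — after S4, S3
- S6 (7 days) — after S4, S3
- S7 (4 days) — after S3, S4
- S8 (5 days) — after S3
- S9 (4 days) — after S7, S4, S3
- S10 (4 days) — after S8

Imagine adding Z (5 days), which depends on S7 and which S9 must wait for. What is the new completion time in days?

Originally the schedule takes 16 days.
With Z inserted, S9 now waits for max(S7, S4, S3, Z).
New critical path: S4→S7→Z→S9 = 8+4+5+4 = 21 ⇒ 21 days.

21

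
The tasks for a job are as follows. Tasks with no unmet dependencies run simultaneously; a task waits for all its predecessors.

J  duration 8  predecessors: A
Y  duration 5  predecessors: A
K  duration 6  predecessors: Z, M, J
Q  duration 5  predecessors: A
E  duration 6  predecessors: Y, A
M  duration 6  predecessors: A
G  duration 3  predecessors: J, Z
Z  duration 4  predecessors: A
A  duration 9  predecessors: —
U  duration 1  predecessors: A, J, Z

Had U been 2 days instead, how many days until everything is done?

The binding path is A→J→K = 9+8+6 = 23; finish at 23 days.
The longest path through U is only 18 days, so U has float 5.
No other chain overtakes it, so the finish is 23 days.

23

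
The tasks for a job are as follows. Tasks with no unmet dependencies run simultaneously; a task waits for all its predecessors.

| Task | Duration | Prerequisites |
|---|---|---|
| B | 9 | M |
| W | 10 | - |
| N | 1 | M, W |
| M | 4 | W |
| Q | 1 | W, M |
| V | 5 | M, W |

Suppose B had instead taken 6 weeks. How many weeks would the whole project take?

20

The binding path is W→M→B = 10+4+9 = 23; finish at 23 weeks.
B lies on that path, so at 6 weeks the path becomes 20 weeks.
The critical path is still W→M→B; finish is now 20 weeks.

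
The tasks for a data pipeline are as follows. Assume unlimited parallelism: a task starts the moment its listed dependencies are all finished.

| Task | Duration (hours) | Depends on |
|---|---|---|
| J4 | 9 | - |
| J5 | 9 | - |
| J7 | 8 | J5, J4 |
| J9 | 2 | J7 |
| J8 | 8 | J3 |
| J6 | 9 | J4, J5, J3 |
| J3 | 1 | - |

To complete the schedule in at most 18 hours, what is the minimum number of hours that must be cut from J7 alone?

Current finish: 19 hours; target: 18.
J7 is on every critical path, so each hour cut from J7 cuts the finish by one (this holds down to a finish of 18).
Need 19 − 18 = 1 hour off J7 → J7 becomes 7 hours, finish becomes 18.

1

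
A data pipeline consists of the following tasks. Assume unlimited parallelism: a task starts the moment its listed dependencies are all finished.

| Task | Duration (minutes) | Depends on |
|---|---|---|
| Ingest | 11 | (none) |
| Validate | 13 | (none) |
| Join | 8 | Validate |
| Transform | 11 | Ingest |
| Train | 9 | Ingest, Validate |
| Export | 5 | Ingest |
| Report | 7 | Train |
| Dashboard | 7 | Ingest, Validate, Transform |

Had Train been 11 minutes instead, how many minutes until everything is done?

31

Actual critical path: Validate→Train→Report = 13+9+7 = 29 ⇒ 29 minutes.
Since Train is critical, the +2 change carries straight to that chain (now 31 minutes).
No other chain overtakes it, so the finish is 31 minutes.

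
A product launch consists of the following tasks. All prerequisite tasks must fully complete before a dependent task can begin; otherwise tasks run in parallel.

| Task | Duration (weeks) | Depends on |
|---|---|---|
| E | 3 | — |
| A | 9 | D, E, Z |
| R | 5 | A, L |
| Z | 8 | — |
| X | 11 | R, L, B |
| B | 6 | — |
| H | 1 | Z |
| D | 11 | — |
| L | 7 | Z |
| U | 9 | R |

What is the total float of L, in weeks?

5

The longest chain is D→A→R→X = 11+9+5+11 = 36; overall finish 36 weeks.
L finishes as early as 15 and must finish by 20.
So L can slip 20 − 15 = 5 weeks.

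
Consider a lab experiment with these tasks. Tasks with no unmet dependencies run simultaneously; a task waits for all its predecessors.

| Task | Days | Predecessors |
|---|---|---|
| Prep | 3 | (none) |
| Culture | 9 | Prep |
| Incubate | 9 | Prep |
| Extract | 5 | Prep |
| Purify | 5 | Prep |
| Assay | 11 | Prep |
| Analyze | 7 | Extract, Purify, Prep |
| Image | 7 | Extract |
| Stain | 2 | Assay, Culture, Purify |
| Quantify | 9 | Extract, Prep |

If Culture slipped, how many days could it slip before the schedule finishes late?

3

Prep→Extract→Quantify = 3+5+9 = 17 sets the makespan at 17 days.
Culture finishes as early as 12 and must finish by 15.
So Culture can slip 15 − 12 = 3 days.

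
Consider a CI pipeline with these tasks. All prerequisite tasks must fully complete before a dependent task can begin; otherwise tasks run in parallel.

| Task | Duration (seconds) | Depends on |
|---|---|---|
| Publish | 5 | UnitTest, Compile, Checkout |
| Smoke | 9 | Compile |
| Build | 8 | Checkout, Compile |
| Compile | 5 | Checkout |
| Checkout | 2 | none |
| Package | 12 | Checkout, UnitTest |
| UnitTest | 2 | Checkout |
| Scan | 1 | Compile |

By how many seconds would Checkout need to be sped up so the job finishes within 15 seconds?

1

Current finish: 16 seconds; target: 15.
Checkout is on every critical path, so each second cut from Checkout cuts the finish by one (this holds down to a finish of 15).
Need 16 − 15 = 1 second off Checkout → Checkout becomes 1 second, finish becomes 15.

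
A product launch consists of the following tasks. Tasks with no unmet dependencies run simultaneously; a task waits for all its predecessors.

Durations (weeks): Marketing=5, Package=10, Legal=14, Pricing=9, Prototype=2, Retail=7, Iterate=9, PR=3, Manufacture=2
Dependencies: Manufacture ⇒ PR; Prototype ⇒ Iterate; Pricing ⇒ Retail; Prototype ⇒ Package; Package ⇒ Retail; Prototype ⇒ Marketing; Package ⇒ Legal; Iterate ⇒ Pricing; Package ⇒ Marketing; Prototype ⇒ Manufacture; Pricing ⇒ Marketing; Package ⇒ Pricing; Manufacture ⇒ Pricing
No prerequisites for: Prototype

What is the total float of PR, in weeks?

Prototype→Package→Pricing→Retail = 2+10+9+7 = 28 sets the makespan at 28 weeks.
PR finishes as early as 7 and must finish by 28.
Slack of PR = 25 − 4 = 21 weeks.

21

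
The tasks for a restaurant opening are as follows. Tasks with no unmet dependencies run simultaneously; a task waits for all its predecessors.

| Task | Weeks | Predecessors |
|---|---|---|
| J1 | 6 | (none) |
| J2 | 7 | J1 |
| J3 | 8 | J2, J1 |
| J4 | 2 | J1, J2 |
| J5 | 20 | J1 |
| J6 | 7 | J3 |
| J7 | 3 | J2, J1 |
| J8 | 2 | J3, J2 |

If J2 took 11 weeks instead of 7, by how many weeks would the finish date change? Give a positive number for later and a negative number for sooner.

The binding path is J1→J2→J3→J6 = 6+7+8+7 = 28; finish at 28 weeks.
J2 is on the critical path; changing it to 11 makes that path 32 weeks.
That remains the longest chain; total 32 weeks.
Change in finish: 32 − 28 = +4 weeks.

4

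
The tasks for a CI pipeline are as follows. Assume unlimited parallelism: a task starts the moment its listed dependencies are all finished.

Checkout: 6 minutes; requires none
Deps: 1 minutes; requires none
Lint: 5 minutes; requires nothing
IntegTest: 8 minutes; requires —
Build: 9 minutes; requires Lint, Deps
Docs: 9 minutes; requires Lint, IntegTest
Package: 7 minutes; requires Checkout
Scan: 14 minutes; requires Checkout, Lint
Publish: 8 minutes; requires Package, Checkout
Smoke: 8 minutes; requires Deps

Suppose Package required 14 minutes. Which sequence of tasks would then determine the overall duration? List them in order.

Baseline: Checkout→Package→Publish = 6+7+8 = 21 → 21 minutes.
Since Package is critical, the +7 change carries straight to that chain (now 28 minutes).
That remains the longest chain; total 28 minutes.

Checkout, Package, Publish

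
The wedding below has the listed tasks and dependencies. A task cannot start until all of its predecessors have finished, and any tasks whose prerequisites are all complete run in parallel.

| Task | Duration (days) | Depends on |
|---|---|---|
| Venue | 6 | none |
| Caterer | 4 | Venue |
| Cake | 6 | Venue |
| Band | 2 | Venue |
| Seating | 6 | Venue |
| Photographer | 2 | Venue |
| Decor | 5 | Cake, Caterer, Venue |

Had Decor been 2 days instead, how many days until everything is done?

14

Baseline: Venue→Cake→Decor = 6+6+5 = 17 → 17 days.
Since Decor is critical, the -3 change carries straight to that chain (now 14 days).
The critical path is still Venue→Cake→Decor; finish is now 14 days.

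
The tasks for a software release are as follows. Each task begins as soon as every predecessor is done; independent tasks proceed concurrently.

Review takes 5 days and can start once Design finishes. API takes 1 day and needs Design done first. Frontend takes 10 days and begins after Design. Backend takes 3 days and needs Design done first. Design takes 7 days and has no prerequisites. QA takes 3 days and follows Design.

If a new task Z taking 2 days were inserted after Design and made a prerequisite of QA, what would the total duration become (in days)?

Originally the plan takes 17 days.
With Z inserted, QA now waits for max(Design, Z).
New critical path: Design→Frontend = 7+10 = 17 ⇒ 17 days.

17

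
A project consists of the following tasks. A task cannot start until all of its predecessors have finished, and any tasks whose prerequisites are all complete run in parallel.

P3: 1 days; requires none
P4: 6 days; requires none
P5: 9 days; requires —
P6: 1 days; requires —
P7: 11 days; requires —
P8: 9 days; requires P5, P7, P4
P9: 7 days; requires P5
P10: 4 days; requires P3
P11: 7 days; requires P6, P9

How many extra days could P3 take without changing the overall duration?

18

The longest chain is P5→P9→P11 = 9+7+7 = 23; overall finish 23 days.
Longest path through P3: 5 days (earliest finish 1, latest finish 19).
So P3 can slip 19 − 1 = 18 days.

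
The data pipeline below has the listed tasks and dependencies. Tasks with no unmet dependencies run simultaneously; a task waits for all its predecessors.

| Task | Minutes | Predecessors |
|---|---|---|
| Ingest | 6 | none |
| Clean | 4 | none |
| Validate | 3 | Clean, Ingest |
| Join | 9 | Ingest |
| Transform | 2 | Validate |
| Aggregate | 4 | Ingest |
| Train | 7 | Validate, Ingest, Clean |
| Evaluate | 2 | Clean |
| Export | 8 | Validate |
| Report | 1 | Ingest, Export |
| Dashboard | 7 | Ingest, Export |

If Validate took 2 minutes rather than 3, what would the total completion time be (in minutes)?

23

As given, the longest chain is Ingest→Validate→Export→Dashboard = 6+3+8+7 = 24, so the finish is 24 minutes.
Validate lies on that path, so at 2 minutes the path becomes 23 minutes.
The critical path is still Ingest→Validate→Export→Dashboard; finish is now 23 minutes.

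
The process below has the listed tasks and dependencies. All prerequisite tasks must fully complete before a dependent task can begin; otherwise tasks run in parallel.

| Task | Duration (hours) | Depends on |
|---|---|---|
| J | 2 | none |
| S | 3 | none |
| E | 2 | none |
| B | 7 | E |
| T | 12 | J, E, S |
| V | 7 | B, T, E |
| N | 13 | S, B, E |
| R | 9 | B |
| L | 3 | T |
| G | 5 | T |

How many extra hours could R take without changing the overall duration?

4

S→T→V = 3+12+7 = 22 sets the makespan at 22 hours.
R finishes as early as 18 and must finish by 22.
Slack of R = 13 − 9 = 4 hours.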